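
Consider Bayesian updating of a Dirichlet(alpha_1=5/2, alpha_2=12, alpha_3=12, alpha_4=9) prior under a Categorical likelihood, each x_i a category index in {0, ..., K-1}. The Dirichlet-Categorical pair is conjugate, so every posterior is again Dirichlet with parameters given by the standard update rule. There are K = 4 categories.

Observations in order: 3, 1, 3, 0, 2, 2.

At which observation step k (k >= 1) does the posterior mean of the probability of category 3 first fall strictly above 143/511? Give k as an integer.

obs 1: x=3 → posterior Dirichlet(5/2, 12, 12, 10)
obs 2: x=1 → posterior Dirichlet(5/2, 13, 12, 10)
obs 3: x=3 → posterior Dirichlet(5/2, 13, 12, 11)
obs 4: x=0 → posterior Dirichlet(7/2, 13, 12, 11)
obs 5: x=2 → posterior Dirichlet(7/2, 13, 13, 11)
obs 6: x=2 → posterior Dirichlet(7/2, 13, 14, 11)

k = 3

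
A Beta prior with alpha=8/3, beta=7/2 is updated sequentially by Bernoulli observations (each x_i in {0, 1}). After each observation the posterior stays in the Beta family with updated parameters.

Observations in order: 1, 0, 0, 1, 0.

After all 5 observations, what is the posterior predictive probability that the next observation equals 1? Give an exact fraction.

28/67

obs 1: x=1 → posterior Beta(11/3, 7/2)
obs 2: x=0 → posterior Beta(11/3, 9/2)
obs 3: x=0 → posterior Beta(11/3, 11/2)
obs 4: x=1 → posterior Beta(14/3, 11/2)
obs 5: x=0 → posterior Beta(14/3, 13/2)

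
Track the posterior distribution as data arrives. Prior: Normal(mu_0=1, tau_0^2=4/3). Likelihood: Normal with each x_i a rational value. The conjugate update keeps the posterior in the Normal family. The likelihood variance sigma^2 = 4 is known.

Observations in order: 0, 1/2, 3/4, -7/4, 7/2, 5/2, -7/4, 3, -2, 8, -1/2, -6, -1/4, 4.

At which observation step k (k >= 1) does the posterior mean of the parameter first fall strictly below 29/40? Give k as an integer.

obs 1: x=0 → posterior Normal(3/4, 1)
obs 2: x=1/2 → posterior Normal(7/10, 4/5)
obs 3: x=3/4 → posterior Normal(17/24, 2/3)
obs 4: x=-7/4 → posterior Normal(5/14, 4/7)
obs 5: x=7/2 → posterior Normal(3/4, 1/2)
obs 6: x=5/2 → posterior Normal(17/18, 4/9)
obs 7: x=-7/4 → posterior Normal(27/40, 2/5)
obs 8: x=3 → posterior Normal(39/44, 4/11)
obs 9: x=-2 → posterior Normal(31/48, 1/3)
obs 10: x=8 → posterior Normal(63/52, 4/13)
obs 11: x=-1/2 → posterior Normal(61/56, 2/7)
obs 12: x=-6 → posterior Normal(37/60, 4/15)
obs 13: x=-1/4 → posterior Normal(9/16, 1/4)
obs 14: x=4 → posterior Normal(13/17, 4/17)

k = 2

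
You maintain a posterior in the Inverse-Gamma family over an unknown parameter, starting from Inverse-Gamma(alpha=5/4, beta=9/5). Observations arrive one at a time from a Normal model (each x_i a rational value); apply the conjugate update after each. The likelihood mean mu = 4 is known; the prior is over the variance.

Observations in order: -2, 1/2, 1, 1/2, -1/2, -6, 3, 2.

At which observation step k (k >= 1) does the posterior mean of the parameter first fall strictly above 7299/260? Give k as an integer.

k = 6

obs 1: x=-2 → posterior Inverse-Gamma(7/4, 99/5)
obs 2: x=1/2 → posterior Inverse-Gamma(9/4, 1037/40)
obs 3: x=1 → posterior Inverse-Gamma(11/4, 1217/40)
obs 4: x=1/2 → posterior Inverse-Gamma(13/4, 731/20)
obs 5: x=-1/2 → posterior Inverse-Gamma(15/4, 1867/40)
obs 6: x=-6 → posterior Inverse-Gamma(17/4, 3867/40)
obs 7: x=3 → posterior Inverse-Gamma(19/4, 3887/40)
obs 8: x=2 → posterior Inverse-Gamma(21/4, 3967/40)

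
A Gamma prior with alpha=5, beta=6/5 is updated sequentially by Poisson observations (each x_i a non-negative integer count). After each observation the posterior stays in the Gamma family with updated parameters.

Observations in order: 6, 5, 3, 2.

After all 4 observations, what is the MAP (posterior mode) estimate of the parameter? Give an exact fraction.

obs 1: x=6 → posterior Gamma(11, 11/5)
obs 2: x=5 → posterior Gamma(16, 16/5)
obs 3: x=3 → posterior Gamma(19, 21/5)
obs 4: x=2 → posterior Gamma(21, 26/5)

50/13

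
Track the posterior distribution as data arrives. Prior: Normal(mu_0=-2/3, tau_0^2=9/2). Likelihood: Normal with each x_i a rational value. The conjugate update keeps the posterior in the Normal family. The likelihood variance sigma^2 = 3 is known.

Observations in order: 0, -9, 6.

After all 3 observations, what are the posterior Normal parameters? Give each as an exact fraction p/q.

obs 1: x=0 → posterior Normal(-4/15, 9/5)
obs 2: x=-9 → posterior Normal(-85/24, 9/8)
obs 3: x=6 → posterior Normal(-31/33, 9/11)

mu_0=-31/33, tau_0^2=9/11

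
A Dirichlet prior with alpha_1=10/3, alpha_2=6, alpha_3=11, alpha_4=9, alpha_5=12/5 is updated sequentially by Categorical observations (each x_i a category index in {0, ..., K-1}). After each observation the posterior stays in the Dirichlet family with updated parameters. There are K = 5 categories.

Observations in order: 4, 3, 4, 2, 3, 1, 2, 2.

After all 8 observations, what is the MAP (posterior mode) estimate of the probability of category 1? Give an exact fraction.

obs 1: x=4 → posterior Dirichlet(10/3, 6, 11, 9, 17/5)
obs 2: x=3 → posterior Dirichlet(10/3, 6, 11, 10, 17/5)
obs 3: x=4 → posterior Dirichlet(10/3, 6, 11, 10, 22/5)
obs 4: x=2 → posterior Dirichlet(10/3, 6, 12, 10, 22/5)
obs 5: x=3 → posterior Dirichlet(10/3, 6, 12, 11, 22/5)
obs 6: x=1 → posterior Dirichlet(10/3, 7, 12, 11, 22/5)
obs 7: x=2 → posterior Dirichlet(10/3, 7, 13, 11, 22/5)
obs 8: x=2 → posterior Dirichlet(10/3, 7, 14, 11, 22/5)

90/521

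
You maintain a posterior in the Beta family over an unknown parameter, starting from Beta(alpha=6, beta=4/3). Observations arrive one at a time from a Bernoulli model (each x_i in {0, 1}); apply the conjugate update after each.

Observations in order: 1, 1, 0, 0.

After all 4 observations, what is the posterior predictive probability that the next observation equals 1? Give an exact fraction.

obs 1: x=1 → posterior Beta(7, 4/3)
obs 2: x=1 → posterior Beta(8, 4/3)
obs 3: x=0 → posterior Beta(8, 7/3)
obs 4: x=0 → posterior Beta(8, 10/3)

12/17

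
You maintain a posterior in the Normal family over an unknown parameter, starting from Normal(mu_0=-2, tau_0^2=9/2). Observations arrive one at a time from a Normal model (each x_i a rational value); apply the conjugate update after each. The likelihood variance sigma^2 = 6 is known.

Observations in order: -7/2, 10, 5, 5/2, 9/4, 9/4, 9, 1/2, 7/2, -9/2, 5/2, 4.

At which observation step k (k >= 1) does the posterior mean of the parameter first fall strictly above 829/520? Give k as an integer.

obs 1: x=-7/2 → posterior Normal(-37/14, 18/7)
obs 2: x=10 → posterior Normal(23/20, 9/5)
obs 3: x=5 → posterior Normal(53/26, 18/13)
obs 4: x=5/2 → posterior Normal(17/8, 9/8)
obs 5: x=9/4 → posterior Normal(163/76, 18/19)
obs 6: x=9/4 → posterior Normal(95/44, 9/11)
obs 7: x=9 → posterior Normal(149/50, 18/25)
obs 8: x=1/2 → posterior Normal(19/7, 9/14)
obs 9: x=7/2 → posterior Normal(173/62, 18/31)
obs 10: x=-9/2 → posterior Normal(73/34, 9/17)
obs 11: x=5/2 → posterior Normal(161/74, 18/37)
obs 12: x=4 → posterior Normal(37/16, 9/20)

k = 3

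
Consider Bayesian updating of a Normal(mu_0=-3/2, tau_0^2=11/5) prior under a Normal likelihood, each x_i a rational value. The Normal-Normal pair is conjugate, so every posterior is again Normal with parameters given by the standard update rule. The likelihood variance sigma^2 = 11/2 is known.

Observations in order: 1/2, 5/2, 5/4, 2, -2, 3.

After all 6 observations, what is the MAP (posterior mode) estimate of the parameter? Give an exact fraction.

7/17

obs 1: x=1/2 → posterior Normal(-13/14, 11/7)
obs 2: x=5/2 → posterior Normal(-1/6, 11/9)
obs 3: x=5/4 → posterior Normal(1/11, 1)
obs 4: x=2 → posterior Normal(5/13, 11/13)
obs 5: x=-2 → posterior Normal(1/15, 11/15)
obs 6: x=3 → posterior Normal(7/17, 11/17)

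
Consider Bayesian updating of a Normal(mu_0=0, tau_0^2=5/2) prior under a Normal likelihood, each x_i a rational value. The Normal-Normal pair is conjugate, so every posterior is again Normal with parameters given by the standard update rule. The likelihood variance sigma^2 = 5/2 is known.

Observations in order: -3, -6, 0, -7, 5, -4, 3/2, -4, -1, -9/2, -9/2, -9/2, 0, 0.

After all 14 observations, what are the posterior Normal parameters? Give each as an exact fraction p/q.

mu_0=-32/15, tau_0^2=1/6

obs 1: x=-3 → posterior Normal(-3/2, 5/4)
obs 2: x=-6 → posterior Normal(-3, 5/6)
obs 3: x=0 → posterior Normal(-9/4, 5/8)
obs 4: x=-7 → posterior Normal(-16/5, 1/2)
obs 5: x=5 → posterior Normal(-11/6, 5/12)
obs 6: x=-4 → posterior Normal(-15/7, 5/14)
obs 7: x=3/2 → posterior Normal(-27/16, 5/16)
obs 8: x=-4 → posterior Normal(-35/18, 5/18)
obs 9: x=-1 → posterior Normal(-37/20, 1/4)
obs 10: x=-9/2 → posterior Normal(-23/11, 5/22)
obs 11: x=-9/2 → posterior Normal(-55/24, 5/24)
obs 12: x=-9/2 → posterior Normal(-32/13, 5/26)
obs 13: x=0 → posterior Normal(-16/7, 5/28)
obs 14: x=0 → posterior Normal(-32/15, 1/6)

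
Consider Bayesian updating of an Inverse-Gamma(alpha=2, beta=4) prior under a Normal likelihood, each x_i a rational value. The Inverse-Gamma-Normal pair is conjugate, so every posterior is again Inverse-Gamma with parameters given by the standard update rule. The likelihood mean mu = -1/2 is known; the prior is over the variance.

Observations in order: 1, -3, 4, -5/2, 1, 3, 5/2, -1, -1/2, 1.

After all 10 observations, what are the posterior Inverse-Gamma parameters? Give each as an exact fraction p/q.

alpha=7, beta=267/8

obs 1: x=1 → posterior Inverse-Gamma(5/2, 41/8)
obs 2: x=-3 → posterior Inverse-Gamma(3, 33/4)
obs 3: x=4 → posterior Inverse-Gamma(7/2, 147/8)
obs 4: x=-5/2 → posterior Inverse-Gamma(4, 163/8)
obs 5: x=1 → posterior Inverse-Gamma(9/2, 43/2)
obs 6: x=3 → posterior Inverse-Gamma(5, 221/8)
obs 7: x=5/2 → posterior Inverse-Gamma(11/2, 257/8)
obs 8: x=-1 → posterior Inverse-Gamma(6, 129/4)
obs 9: x=-1/2 → posterior Inverse-Gamma(13/2, 129/4)
obs 10: x=1 → posterior Inverse-Gamma(7, 267/8)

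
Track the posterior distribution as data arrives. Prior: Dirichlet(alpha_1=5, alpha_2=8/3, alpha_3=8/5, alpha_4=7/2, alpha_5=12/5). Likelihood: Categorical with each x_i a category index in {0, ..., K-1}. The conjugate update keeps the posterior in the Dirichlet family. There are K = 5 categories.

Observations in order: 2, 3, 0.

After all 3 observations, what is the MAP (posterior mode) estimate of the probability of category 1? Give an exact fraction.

obs 1: x=2 → posterior Dirichlet(5, 8/3, 13/5, 7/2, 12/5)
obs 2: x=3 → posterior Dirichlet(5, 8/3, 13/5, 9/2, 12/5)
obs 3: x=0 → posterior Dirichlet(6, 8/3, 13/5, 9/2, 12/5)

10/79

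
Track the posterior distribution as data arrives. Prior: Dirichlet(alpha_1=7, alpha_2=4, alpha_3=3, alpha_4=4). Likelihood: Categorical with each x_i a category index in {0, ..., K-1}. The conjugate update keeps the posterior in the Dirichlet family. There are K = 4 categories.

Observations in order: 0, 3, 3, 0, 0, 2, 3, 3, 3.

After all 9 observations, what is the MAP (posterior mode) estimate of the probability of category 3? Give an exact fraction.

8/23

obs 1: x=0 → posterior Dirichlet(8, 4, 3, 4)
obs 2: x=3 → posterior Dirichlet(8, 4, 3, 5)
obs 3: x=3 → posterior Dirichlet(8, 4, 3, 6)
obs 4: x=0 → posterior Dirichlet(9, 4, 3, 6)
obs 5: x=0 → posterior Dirichlet(10, 4, 3, 6)
obs 6: x=2 → posterior Dirichlet(10, 4, 4, 6)
obs 7: x=3 → posterior Dirichlet(10, 4, 4, 7)
obs 8: x=3 → posterior Dirichlet(10, 4, 4, 8)
obs 9: x=3 → posterior Dirichlet(10, 4, 4, 9)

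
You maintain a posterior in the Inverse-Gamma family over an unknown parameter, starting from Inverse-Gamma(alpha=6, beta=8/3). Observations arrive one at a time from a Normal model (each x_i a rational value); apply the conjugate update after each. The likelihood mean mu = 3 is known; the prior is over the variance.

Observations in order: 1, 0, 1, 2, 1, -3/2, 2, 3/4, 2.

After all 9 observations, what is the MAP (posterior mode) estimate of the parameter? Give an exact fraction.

obs 1: x=1 → posterior Inverse-Gamma(13/2, 14/3)
obs 2: x=0 → posterior Inverse-Gamma(7, 55/6)
obs 3: x=1 → posterior Inverse-Gamma(15/2, 67/6)
obs 4: x=2 → posterior Inverse-Gamma(8, 35/3)
obs 5: x=1 → posterior Inverse-Gamma(17/2, 41/3)
obs 6: x=-3/2 → posterior Inverse-Gamma(9, 571/24)
obs 7: x=2 → posterior Inverse-Gamma(19/2, 583/24)
obs 8: x=3/4 → posterior Inverse-Gamma(10, 2575/96)
obs 9: x=2 → posterior Inverse-Gamma(21/2, 2623/96)

2623/1104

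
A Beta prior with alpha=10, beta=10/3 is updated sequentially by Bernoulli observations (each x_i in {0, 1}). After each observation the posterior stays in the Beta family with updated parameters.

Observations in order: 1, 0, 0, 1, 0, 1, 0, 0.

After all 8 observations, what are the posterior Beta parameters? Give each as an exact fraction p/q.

obs 1: x=1 → posterior Beta(11, 10/3)
obs 2: x=0 → posterior Beta(11, 13/3)
obs 3: x=0 → posterior Beta(11, 16/3)
obs 4: x=1 → posterior Beta(12, 16/3)
obs 5: x=0 → posterior Beta(12, 19/3)
obs 6: x=1 → posterior Beta(13, 19/3)
obs 7: x=0 → posterior Beta(13, 22/3)
obs 8: x=0 → posterior Beta(13, 25/3)

alpha=13, beta=25/3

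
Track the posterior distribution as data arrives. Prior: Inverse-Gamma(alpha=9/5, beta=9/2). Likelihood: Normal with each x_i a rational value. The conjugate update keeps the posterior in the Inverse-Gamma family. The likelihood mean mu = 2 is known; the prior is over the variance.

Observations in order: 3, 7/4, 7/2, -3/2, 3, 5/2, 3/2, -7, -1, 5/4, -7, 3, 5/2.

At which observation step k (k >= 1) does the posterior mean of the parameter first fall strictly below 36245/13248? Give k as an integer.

obs 1: x=3 → posterior Inverse-Gamma(23/10, 5)
obs 2: x=7/4 → posterior Inverse-Gamma(14/5, 161/32)
obs 3: x=7/2 → posterior Inverse-Gamma(33/10, 197/32)
obs 4: x=-3/2 → posterior Inverse-Gamma(19/5, 393/32)
obs 5: x=3 → posterior Inverse-Gamma(43/10, 409/32)
obs 6: x=5/2 → posterior Inverse-Gamma(24/5, 413/32)
obs 7: x=3/2 → posterior Inverse-Gamma(53/10, 417/32)
obs 8: x=-7 → posterior Inverse-Gamma(29/5, 1713/32)
obs 9: x=-1 → posterior Inverse-Gamma(63/10, 1857/32)
obs 10: x=5/4 → posterior Inverse-Gamma(34/5, 933/16)
obs 11: x=-7 → posterior Inverse-Gamma(73/10, 1581/16)
obs 12: x=3 → posterior Inverse-Gamma(39/5, 1589/16)
obs 13: x=5/2 → posterior Inverse-Gamma(83/10, 1591/16)

k = 3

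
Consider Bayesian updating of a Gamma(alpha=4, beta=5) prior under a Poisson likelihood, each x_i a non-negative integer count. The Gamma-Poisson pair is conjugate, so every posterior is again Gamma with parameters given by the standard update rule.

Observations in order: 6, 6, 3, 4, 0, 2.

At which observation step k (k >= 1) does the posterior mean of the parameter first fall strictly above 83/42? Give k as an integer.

obs 1: x=6 → posterior Gamma(10, 6)
obs 2: x=6 → posterior Gamma(16, 7)
obs 3: x=3 → posterior Gamma(19, 8)
obs 4: x=4 → posterior Gamma(23, 9)
obs 5: x=0 → posterior Gamma(23, 10)
obs 6: x=2 → posterior Gamma(25, 11)

k = 2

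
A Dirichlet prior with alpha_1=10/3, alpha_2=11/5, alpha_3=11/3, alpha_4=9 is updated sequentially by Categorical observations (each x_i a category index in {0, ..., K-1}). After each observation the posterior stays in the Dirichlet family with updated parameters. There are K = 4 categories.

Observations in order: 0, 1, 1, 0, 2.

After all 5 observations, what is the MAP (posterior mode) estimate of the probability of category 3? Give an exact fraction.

5/12

obs 1: x=0 → posterior Dirichlet(13/3, 11/5, 11/3, 9)
obs 2: x=1 → posterior Dirichlet(13/3, 16/5, 11/3, 9)
obs 3: x=1 → posterior Dirichlet(13/3, 21/5, 11/3, 9)
obs 4: x=0 → posterior Dirichlet(16/3, 21/5, 11/3, 9)
obs 5: x=2 → posterior Dirichlet(16/3, 21/5, 14/3, 9)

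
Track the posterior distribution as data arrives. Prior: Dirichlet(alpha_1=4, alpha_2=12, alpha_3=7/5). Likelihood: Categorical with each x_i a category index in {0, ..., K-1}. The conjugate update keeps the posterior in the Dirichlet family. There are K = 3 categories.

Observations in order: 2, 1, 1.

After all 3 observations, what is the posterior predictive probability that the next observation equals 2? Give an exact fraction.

2/17

obs 1: x=2 → posterior Dirichlet(4, 12, 12/5)
obs 2: x=1 → posterior Dirichlet(4, 13, 12/5)
obs 3: x=1 → posterior Dirichlet(4, 14, 12/5)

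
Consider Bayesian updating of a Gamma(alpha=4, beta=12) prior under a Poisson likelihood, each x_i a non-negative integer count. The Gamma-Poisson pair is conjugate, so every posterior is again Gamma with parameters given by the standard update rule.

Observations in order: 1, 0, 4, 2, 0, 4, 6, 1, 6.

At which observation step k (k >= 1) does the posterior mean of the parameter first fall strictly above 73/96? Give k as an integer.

k = 6

obs 1: x=1 → posterior Gamma(5, 13)
obs 2: x=0 → posterior Gamma(5, 14)
obs 3: x=4 → posterior Gamma(9, 15)
obs 4: x=2 → posterior Gamma(11, 16)
obs 5: x=0 → posterior Gamma(11, 17)
obs 6: x=4 → posterior Gamma(15, 18)
obs 7: x=6 → posterior Gamma(21, 19)
obs 8: x=1 → posterior Gamma(22, 20)
obs 9: x=6 → posterior Gamma(28, 21)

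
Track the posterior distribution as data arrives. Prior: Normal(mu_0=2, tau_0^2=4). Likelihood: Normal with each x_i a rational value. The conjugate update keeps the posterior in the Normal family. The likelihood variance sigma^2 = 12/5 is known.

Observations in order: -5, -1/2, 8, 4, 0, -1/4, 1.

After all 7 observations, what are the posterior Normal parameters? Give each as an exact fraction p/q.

mu_0=169/152, tau_0^2=6/19

obs 1: x=-5 → posterior Normal(-19/8, 3/2)
obs 2: x=-1/2 → posterior Normal(-43/26, 12/13)
obs 3: x=8 → posterior Normal(37/36, 2/3)
obs 4: x=4 → posterior Normal(77/46, 12/23)
obs 5: x=0 → posterior Normal(11/8, 3/7)
obs 6: x=-1/4 → posterior Normal(149/132, 4/11)
obs 7: x=1 → posterior Normal(169/152, 6/19)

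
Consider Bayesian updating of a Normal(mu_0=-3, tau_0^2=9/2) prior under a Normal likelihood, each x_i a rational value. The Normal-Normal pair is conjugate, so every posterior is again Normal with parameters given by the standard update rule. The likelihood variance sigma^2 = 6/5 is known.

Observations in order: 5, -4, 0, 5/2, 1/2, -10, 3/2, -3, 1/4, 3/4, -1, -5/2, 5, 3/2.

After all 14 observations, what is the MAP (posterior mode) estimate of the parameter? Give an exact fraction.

-129/428

obs 1: x=5 → posterior Normal(63/19, 18/19)
obs 2: x=-4 → posterior Normal(3/34, 9/17)
obs 3: x=0 → posterior Normal(3/49, 18/49)
obs 4: x=5/2 → posterior Normal(81/128, 9/32)
obs 5: x=1/2 → posterior Normal(48/79, 18/79)
obs 6: x=-10 → posterior Normal(-51/47, 9/47)
obs 7: x=3/2 → posterior Normal(-159/218, 18/109)
obs 8: x=-3 → posterior Normal(-249/248, 9/62)
obs 9: x=1/4 → posterior Normal(-483/556, 18/139)
obs 10: x=3/4 → posterior Normal(-219/308, 9/77)
obs 11: x=-1 → posterior Normal(-249/338, 18/169)
obs 12: x=-5/2 → posterior Normal(-81/92, 9/92)
obs 13: x=5 → posterior Normal(-87/199, 18/199)
obs 14: x=3/2 → posterior Normal(-129/428, 9/107)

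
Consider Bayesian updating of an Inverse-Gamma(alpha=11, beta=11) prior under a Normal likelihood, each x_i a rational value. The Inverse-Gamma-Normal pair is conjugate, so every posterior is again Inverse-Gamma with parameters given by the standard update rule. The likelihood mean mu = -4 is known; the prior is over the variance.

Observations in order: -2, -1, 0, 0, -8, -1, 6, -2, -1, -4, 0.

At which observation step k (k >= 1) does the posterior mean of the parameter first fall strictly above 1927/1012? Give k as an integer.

k = 3

obs 1: x=-2 → posterior Inverse-Gamma(23/2, 13)
obs 2: x=-1 → posterior Inverse-Gamma(12, 35/2)
obs 3: x=0 → posterior Inverse-Gamma(25/2, 51/2)
obs 4: x=0 → posterior Inverse-Gamma(13, 67/2)
obs 5: x=-8 → posterior Inverse-Gamma(27/2, 83/2)
obs 6: x=-1 → posterior Inverse-Gamma(14, 46)
obs 7: x=6 → posterior Inverse-Gamma(29/2, 96)
obs 8: x=-2 → posterior Inverse-Gamma(15, 98)
obs 9: x=-1 → posterior Inverse-Gamma(31/2, 205/2)
obs 10: x=-4 → posterior Inverse-Gamma(16, 205/2)
obs 11: x=0 → posterior Inverse-Gamma(33/2, 221/2)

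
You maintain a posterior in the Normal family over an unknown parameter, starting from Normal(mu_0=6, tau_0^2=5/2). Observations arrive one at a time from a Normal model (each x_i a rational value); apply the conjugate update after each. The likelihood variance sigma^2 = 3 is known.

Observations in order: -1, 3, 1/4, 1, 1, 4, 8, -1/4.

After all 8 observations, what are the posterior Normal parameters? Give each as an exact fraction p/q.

obs 1: x=-1 → posterior Normal(31/11, 15/11)
obs 2: x=3 → posterior Normal(23/8, 15/16)
obs 3: x=1/4 → posterior Normal(9/4, 5/7)
obs 4: x=1 → posterior Normal(209/104, 15/26)
obs 5: x=1 → posterior Normal(229/124, 15/31)
obs 6: x=4 → posterior Normal(103/48, 5/12)
obs 7: x=8 → posterior Normal(469/164, 15/41)
obs 8: x=-1/4 → posterior Normal(58/23, 15/46)

mu_0=58/23, tau_0^2=15/46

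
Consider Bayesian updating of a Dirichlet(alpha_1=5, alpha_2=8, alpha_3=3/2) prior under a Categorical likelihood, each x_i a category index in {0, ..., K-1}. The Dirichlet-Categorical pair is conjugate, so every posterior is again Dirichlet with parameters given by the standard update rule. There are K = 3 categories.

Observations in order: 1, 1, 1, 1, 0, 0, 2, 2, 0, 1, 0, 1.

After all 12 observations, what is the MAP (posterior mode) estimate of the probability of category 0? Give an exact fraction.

16/47

obs 1: x=1 → posterior Dirichlet(5, 9, 3/2)
obs 2: x=1 → posterior Dirichlet(5, 10, 3/2)
obs 3: x=1 → posterior Dirichlet(5, 11, 3/2)
obs 4: x=1 → posterior Dirichlet(5, 12, 3/2)
obs 5: x=0 → posterior Dirichlet(6, 12, 3/2)
obs 6: x=0 → posterior Dirichlet(7, 12, 3/2)
obs 7: x=2 → posterior Dirichlet(7, 12, 5/2)
obs 8: x=2 → posterior Dirichlet(7, 12, 7/2)
obs 9: x=0 → posterior Dirichlet(8, 12, 7/2)
obs 10: x=1 → posterior Dirichlet(8, 13, 7/2)
obs 11: x=0 → posterior Dirichlet(9, 13, 7/2)
obs 12: x=1 → posterior Dirichlet(9, 14, 7/2)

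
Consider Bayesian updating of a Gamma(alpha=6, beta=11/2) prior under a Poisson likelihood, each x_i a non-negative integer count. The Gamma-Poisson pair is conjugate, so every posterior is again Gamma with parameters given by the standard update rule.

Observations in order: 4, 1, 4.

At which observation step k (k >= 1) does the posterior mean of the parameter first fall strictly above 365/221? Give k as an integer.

k = 3

obs 1: x=4 → posterior Gamma(10, 13/2)
obs 2: x=1 → posterior Gamma(11, 15/2)
obs 3: x=4 → posterior Gamma(15, 17/2)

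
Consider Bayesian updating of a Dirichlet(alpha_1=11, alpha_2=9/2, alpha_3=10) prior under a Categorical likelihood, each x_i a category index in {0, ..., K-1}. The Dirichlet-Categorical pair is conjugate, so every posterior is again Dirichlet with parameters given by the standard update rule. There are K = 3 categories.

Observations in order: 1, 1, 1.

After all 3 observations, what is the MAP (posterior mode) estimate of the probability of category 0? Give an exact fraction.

20/51

obs 1: x=1 → posterior Dirichlet(11, 11/2, 10)
obs 2: x=1 → posterior Dirichlet(11, 13/2, 10)
obs 3: x=1 → posterior Dirichlet(11, 15/2, 10)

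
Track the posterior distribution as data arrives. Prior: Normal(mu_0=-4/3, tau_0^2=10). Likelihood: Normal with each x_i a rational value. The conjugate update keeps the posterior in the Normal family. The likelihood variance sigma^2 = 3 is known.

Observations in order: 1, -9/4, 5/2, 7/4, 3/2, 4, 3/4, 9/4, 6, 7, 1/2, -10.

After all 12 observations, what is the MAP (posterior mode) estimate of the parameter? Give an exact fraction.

146/123

obs 1: x=1 → posterior Normal(6/13, 30/13)
obs 2: x=-9/4 → posterior Normal(-33/46, 30/23)
obs 3: x=5/2 → posterior Normal(17/66, 10/11)
obs 4: x=7/4 → posterior Normal(26/43, 30/43)
obs 5: x=3/2 → posterior Normal(41/53, 30/53)
obs 6: x=4 → posterior Normal(9/7, 10/21)
obs 7: x=3/4 → posterior Normal(177/146, 30/73)
obs 8: x=9/4 → posterior Normal(111/83, 30/83)
obs 9: x=6 → posterior Normal(57/31, 10/31)
obs 10: x=7 → posterior Normal(241/103, 30/103)
obs 11: x=1/2 → posterior Normal(246/113, 30/113)
obs 12: x=-10 → posterior Normal(146/123, 10/41)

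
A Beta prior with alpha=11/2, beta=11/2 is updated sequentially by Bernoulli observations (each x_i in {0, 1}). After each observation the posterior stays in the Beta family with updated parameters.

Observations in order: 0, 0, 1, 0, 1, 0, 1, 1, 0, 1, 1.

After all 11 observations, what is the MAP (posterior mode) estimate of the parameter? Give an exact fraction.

21/40

obs 1: x=0 → posterior Beta(11/2, 13/2)
obs 2: x=0 → posterior Beta(11/2, 15/2)
obs 3: x=1 → posterior Beta(13/2, 15/2)
obs 4: x=0 → posterior Beta(13/2, 17/2)
obs 5: x=1 → posterior Beta(15/2, 17/2)
obs 6: x=0 → posterior Beta(15/2, 19/2)
obs 7: x=1 → posterior Beta(17/2, 19/2)
obs 8: x=1 → posterior Beta(19/2, 19/2)
obs 9: x=0 → posterior Beta(19/2, 21/2)
obs 10: x=1 → posterior Beta(21/2, 21/2)
obs 11: x=1 → posterior Beta(23/2, 21/2)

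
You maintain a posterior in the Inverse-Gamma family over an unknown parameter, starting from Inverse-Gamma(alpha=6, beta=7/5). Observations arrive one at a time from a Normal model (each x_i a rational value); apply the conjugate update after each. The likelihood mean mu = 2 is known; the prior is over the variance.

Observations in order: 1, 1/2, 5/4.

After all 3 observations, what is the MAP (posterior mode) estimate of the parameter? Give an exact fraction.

obs 1: x=1 → posterior Inverse-Gamma(13/2, 19/10)
obs 2: x=1/2 → posterior Inverse-Gamma(7, 121/40)
obs 3: x=5/4 → posterior Inverse-Gamma(15/2, 529/160)

529/1360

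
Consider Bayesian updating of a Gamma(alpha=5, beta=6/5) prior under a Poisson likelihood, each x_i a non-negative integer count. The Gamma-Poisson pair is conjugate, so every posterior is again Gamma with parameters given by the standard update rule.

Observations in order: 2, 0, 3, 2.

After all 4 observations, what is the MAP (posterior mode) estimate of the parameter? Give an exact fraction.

55/26

obs 1: x=2 → posterior Gamma(7, 11/5)
obs 2: x=0 → posterior Gamma(7, 16/5)
obs 3: x=3 → posterior Gamma(10, 21/5)
obs 4: x=2 → posterior Gamma(12, 26/5)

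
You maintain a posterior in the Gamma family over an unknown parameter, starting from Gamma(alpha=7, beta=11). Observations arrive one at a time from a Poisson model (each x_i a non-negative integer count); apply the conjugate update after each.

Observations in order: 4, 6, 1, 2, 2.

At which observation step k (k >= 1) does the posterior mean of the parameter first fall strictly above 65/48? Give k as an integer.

k = 5

obs 1: x=4 → posterior Gamma(11, 12)
obs 2: x=6 → posterior Gamma(17, 13)
obs 3: x=1 → posterior Gamma(18, 14)
obs 4: x=2 → posterior Gamma(20, 15)
obs 5: x=2 → posterior Gamma(22, 16)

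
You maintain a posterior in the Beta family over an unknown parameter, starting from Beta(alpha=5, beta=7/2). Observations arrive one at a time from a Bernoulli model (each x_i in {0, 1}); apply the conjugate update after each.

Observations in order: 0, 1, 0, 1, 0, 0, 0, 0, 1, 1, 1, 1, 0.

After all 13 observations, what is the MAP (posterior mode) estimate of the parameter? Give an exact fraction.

20/39

obs 1: x=0 → posterior Beta(5, 9/2)
obs 2: x=1 → posterior Beta(6, 9/2)
obs 3: x=0 → posterior Beta(6, 11/2)
obs 4: x=1 → posterior Beta(7, 11/2)
obs 5: x=0 → posterior Beta(7, 13/2)
obs 6: x=0 → posterior Beta(7, 15/2)
obs 7: x=0 → posterior Beta(7, 17/2)
obs 8: x=0 → posterior Beta(7, 19/2)
obs 9: x=1 → posterior Beta(8, 19/2)
obs 10: x=1 → posterior Beta(9, 19/2)
obs 11: x=1 → posterior Beta(10, 19/2)
obs 12: x=1 → posterior Beta(11, 19/2)
obs 13: x=0 → posterior Beta(11, 21/2)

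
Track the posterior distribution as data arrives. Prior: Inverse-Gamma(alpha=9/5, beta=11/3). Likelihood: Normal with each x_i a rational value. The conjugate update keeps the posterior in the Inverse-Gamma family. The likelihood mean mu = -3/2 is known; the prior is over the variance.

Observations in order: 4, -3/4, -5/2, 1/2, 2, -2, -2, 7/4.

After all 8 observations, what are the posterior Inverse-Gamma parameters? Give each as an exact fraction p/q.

alpha=29/5, beta=1595/48

obs 1: x=4 → posterior Inverse-Gamma(23/10, 451/24)
obs 2: x=-3/4 → posterior Inverse-Gamma(14/5, 1831/96)
obs 3: x=-5/2 → posterior Inverse-Gamma(33/10, 1879/96)
obs 4: x=1/2 → posterior Inverse-Gamma(19/5, 2071/96)
obs 5: x=2 → posterior Inverse-Gamma(43/10, 2659/96)
obs 6: x=-2 → posterior Inverse-Gamma(24/5, 2671/96)
obs 7: x=-2 → posterior Inverse-Gamma(53/10, 2683/96)
obs 8: x=7/4 → posterior Inverse-Gamma(29/5, 1595/48)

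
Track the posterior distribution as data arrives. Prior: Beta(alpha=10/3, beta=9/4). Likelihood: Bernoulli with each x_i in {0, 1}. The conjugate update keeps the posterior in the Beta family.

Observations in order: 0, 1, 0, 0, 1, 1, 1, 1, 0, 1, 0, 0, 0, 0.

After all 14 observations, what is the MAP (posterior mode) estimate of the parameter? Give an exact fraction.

100/211

obs 1: x=0 → posterior Beta(10/3, 13/4)
obs 2: x=1 → posterior Beta(13/3, 13/4)
obs 3: x=0 → posterior Beta(13/3, 17/4)
obs 4: x=0 → posterior Beta(13/3, 21/4)
obs 5: x=1 → posterior Beta(16/3, 21/4)
obs 6: x=1 → posterior Beta(19/3, 21/4)
obs 7: x=1 → posterior Beta(22/3, 21/4)
obs 8: x=1 → posterior Beta(25/3, 21/4)
obs 9: x=0 → posterior Beta(25/3, 25/4)
obs 10: x=1 → posterior Beta(28/3, 25/4)
obs 11: x=0 → posterior Beta(28/3, 29/4)
obs 12: x=0 → posterior Beta(28/3, 33/4)
obs 13: x=0 → posterior Beta(28/3, 37/4)
obs 14: x=0 → posterior Beta(28/3, 41/4)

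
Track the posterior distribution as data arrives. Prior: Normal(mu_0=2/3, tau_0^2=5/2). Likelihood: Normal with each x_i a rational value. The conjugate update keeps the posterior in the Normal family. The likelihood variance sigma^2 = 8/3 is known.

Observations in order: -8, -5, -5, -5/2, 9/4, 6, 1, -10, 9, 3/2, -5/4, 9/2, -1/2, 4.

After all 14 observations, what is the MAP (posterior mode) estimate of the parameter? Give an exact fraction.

-74/339

obs 1: x=-8 → posterior Normal(-328/93, 40/31)
obs 2: x=-5 → posterior Normal(-553/138, 20/23)
obs 3: x=-5 → posterior Normal(-778/183, 40/61)
obs 4: x=-5/2 → posterior Normal(-1781/456, 10/19)
obs 5: x=9/4 → posterior Normal(-451/156, 40/91)
obs 6: x=6 → posterior Normal(-2077/1272, 20/53)
obs 7: x=1 → posterior Normal(-1897/1452, 40/121)
obs 8: x=-10 → posterior Normal(-3697/1632, 5/17)
obs 9: x=9 → posterior Normal(-2077/1812, 40/151)
obs 10: x=3/2 → posterior Normal(-1807/1992, 20/83)
obs 11: x=-5/4 → posterior Normal(-508/543, 40/181)
obs 12: x=9/2 → posterior Normal(-611/1176, 10/49)
obs 13: x=-1/2 → posterior Normal(-328/633, 40/211)
obs 14: x=4 → posterior Normal(-74/339, 20/113)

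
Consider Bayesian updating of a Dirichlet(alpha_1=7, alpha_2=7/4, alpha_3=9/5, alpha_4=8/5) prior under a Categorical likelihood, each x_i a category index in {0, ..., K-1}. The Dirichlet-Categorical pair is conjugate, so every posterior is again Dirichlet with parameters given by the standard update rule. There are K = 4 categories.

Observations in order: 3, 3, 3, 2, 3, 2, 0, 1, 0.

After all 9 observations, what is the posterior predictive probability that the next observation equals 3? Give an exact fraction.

obs 1: x=3 → posterior Dirichlet(7, 7/4, 9/5, 13/5)
obs 2: x=3 → posterior Dirichlet(7, 7/4, 9/5, 18/5)
obs 3: x=3 → posterior Dirichlet(7, 7/4, 9/5, 23/5)
obs 4: x=2 → posterior Dirichlet(7, 7/4, 14/5, 23/5)
obs 5: x=3 → posterior Dirichlet(7, 7/4, 14/5, 28/5)
obs 6: x=2 → posterior Dirichlet(7, 7/4, 19/5, 28/5)
obs 7: x=0 → posterior Dirichlet(8, 7/4, 19/5, 28/5)
obs 8: x=1 → posterior Dirichlet(8, 11/4, 19/5, 28/5)
obs 9: x=0 → posterior Dirichlet(9, 11/4, 19/5, 28/5)

112/423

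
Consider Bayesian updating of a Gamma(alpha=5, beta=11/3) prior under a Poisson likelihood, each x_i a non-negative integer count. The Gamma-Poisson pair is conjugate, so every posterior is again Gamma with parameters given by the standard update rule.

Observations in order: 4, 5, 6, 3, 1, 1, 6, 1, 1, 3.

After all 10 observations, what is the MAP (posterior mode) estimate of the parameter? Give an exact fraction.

105/41

obs 1: x=4 → posterior Gamma(9, 14/3)
obs 2: x=5 → posterior Gamma(14, 17/3)
obs 3: x=6 → posterior Gamma(20, 20/3)
obs 4: x=3 → posterior Gamma(23, 23/3)
obs 5: x=1 → posterior Gamma(24, 26/3)
obs 6: x=1 → posterior Gamma(25, 29/3)
obs 7: x=6 → posterior Gamma(31, 32/3)
obs 8: x=1 → posterior Gamma(32, 35/3)
obs 9: x=1 → posterior Gamma(33, 38/3)
obs 10: x=3 → posterior Gamma(36, 41/3)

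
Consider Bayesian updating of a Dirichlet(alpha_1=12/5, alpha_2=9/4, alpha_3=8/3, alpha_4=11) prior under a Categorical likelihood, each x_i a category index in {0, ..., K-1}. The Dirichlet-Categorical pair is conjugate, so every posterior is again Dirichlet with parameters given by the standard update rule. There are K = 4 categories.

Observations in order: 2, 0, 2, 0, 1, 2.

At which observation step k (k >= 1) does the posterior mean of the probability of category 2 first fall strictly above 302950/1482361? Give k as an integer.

k = 3

obs 1: x=2 → posterior Dirichlet(12/5, 9/4, 11/3, 11)
obs 2: x=0 → posterior Dirichlet(17/5, 9/4, 11/3, 11)
obs 3: x=2 → posterior Dirichlet(17/5, 9/4, 14/3, 11)
obs 4: x=0 → posterior Dirichlet(22/5, 9/4, 14/3, 11)
obs 5: x=1 → posterior Dirichlet(22/5, 13/4, 14/3, 11)
obs 6: x=2 → posterior Dirichlet(22/5, 13/4, 17/3, 11)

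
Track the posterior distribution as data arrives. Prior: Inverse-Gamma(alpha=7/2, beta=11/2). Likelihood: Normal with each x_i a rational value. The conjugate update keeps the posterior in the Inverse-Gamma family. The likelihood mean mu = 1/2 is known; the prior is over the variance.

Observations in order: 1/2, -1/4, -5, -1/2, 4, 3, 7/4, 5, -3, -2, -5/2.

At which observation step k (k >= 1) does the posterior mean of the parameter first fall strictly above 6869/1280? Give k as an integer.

k = 5

obs 1: x=1/2 → posterior Inverse-Gamma(4, 11/2)
obs 2: x=-1/4 → posterior Inverse-Gamma(9/2, 185/32)
obs 3: x=-5 → posterior Inverse-Gamma(5, 669/32)
obs 4: x=-1/2 → posterior Inverse-Gamma(11/2, 685/32)
obs 5: x=4 → posterior Inverse-Gamma(6, 881/32)
obs 6: x=3 → posterior Inverse-Gamma(13/2, 981/32)
obs 7: x=7/4 → posterior Inverse-Gamma(7, 503/16)
obs 8: x=5 → posterior Inverse-Gamma(15/2, 665/16)
obs 9: x=-3 → posterior Inverse-Gamma(8, 763/16)
obs 10: x=-2 → posterior Inverse-Gamma(17/2, 813/16)
obs 11: x=-5/2 → posterior Inverse-Gamma(9, 885/16)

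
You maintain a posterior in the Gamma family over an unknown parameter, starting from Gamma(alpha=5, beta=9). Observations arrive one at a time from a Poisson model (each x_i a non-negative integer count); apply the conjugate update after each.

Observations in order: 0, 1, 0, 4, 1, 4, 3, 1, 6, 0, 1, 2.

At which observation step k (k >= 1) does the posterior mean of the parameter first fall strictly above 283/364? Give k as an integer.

obs 1: x=0 → posterior Gamma(5, 10)
obs 2: x=1 → posterior Gamma(6, 11)
obs 3: x=0 → posterior Gamma(6, 12)
obs 4: x=4 → posterior Gamma(10, 13)
obs 5: x=1 → posterior Gamma(11, 14)
obs 6: x=4 → posterior Gamma(15, 15)
obs 7: x=3 → posterior Gamma(18, 16)
obs 8: x=1 → posterior Gamma(19, 17)
obs 9: x=6 → posterior Gamma(25, 18)
obs 10: x=0 → posterior Gamma(25, 19)
obs 11: x=1 → posterior Gamma(26, 20)
obs 12: x=2 → posterior Gamma(28, 21)

k = 5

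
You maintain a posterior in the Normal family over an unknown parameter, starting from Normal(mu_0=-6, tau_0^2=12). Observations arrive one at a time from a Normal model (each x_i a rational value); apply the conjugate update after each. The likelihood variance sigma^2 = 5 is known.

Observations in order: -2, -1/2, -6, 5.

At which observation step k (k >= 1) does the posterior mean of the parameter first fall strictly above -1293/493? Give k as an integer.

obs 1: x=-2 → posterior Normal(-54/17, 60/17)
obs 2: x=-1/2 → posterior Normal(-60/29, 60/29)
obs 3: x=-6 → posterior Normal(-132/41, 60/41)
obs 4: x=5 → posterior Normal(-72/53, 60/53)

k = 2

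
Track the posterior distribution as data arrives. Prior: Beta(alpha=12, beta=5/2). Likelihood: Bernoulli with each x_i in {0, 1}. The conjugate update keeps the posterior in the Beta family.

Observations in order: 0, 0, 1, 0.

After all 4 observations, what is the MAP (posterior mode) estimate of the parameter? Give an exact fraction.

8/11

obs 1: x=0 → posterior Beta(12, 7/2)
obs 2: x=0 → posterior Beta(12, 9/2)
obs 3: x=1 → posterior Beta(13, 9/2)
obs 4: x=0 → posterior Beta(13, 11/2)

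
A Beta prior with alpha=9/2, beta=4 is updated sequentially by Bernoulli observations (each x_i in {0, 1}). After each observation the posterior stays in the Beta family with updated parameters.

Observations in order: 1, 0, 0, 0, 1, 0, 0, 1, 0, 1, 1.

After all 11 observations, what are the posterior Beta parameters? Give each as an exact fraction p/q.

obs 1: x=1 → posterior Beta(11/2, 4)
obs 2: x=0 → posterior Beta(11/2, 5)
obs 3: x=0 → posterior Beta(11/2, 6)
obs 4: x=0 → posterior Beta(11/2, 7)
obs 5: x=1 → posterior Beta(13/2, 7)
obs 6: x=0 → posterior Beta(13/2, 8)
obs 7: x=0 → posterior Beta(13/2, 9)
obs 8: x=1 → posterior Beta(15/2, 9)
obs 9: x=0 → posterior Beta(15/2, 10)
obs 10: x=1 → posterior Beta(17/2, 10)
obs 11: x=1 → posterior Beta(19/2, 10)

alpha=19/2, beta=10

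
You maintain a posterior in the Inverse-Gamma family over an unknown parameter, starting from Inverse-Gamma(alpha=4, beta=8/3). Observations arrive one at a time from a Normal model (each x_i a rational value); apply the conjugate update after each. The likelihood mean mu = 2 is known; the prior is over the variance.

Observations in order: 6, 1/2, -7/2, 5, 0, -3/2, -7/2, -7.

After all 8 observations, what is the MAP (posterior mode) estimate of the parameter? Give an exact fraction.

571/54

obs 1: x=6 → posterior Inverse-Gamma(9/2, 32/3)
obs 2: x=1/2 → posterior Inverse-Gamma(5, 283/24)
obs 3: x=-7/2 → posterior Inverse-Gamma(11/2, 323/12)
obs 4: x=5 → posterior Inverse-Gamma(6, 377/12)
obs 5: x=0 → posterior Inverse-Gamma(13/2, 401/12)
obs 6: x=-3/2 → posterior Inverse-Gamma(7, 949/24)
obs 7: x=-7/2 → posterior Inverse-Gamma(15/2, 164/3)
obs 8: x=-7 → posterior Inverse-Gamma(8, 571/6)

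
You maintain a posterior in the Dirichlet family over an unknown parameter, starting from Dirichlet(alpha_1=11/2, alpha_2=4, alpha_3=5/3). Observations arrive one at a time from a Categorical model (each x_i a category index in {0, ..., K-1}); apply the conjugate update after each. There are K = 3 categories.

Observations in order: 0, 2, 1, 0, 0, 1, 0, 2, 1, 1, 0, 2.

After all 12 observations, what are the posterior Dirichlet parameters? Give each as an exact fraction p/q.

obs 1: x=0 → posterior Dirichlet(13/2, 4, 5/3)
obs 2: x=2 → posterior Dirichlet(13/2, 4, 8/3)
obs 3: x=1 → posterior Dirichlet(13/2, 5, 8/3)
obs 4: x=0 → posterior Dirichlet(15/2, 5, 8/3)
obs 5: x=0 → posterior Dirichlet(17/2, 5, 8/3)
obs 6: x=1 → posterior Dirichlet(17/2, 6, 8/3)
obs 7: x=0 → posterior Dirichlet(19/2, 6, 8/3)
obs 8: x=2 → posterior Dirichlet(19/2, 6, 11/3)
obs 9: x=1 → posterior Dirichlet(19/2, 7, 11/3)
obs 10: x=1 → posterior Dirichlet(19/2, 8, 11/3)
obs 11: x=0 → posterior Dirichlet(21/2, 8, 11/3)
obs 12: x=2 → posterior Dirichlet(21/2, 8, 14/3)

alpha_1=21/2, alpha_2=8, alpha_3=14/3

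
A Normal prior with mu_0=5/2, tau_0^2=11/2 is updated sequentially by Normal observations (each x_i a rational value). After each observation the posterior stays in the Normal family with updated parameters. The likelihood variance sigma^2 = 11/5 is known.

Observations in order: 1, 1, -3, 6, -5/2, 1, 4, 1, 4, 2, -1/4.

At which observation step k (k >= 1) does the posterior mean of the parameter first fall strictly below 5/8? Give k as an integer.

obs 1: x=1 → posterior Normal(10/7, 11/7)
obs 2: x=1 → posterior Normal(5/4, 11/12)
obs 3: x=-3 → posterior Normal(0, 11/17)
obs 4: x=6 → posterior Normal(15/11, 1/2)
obs 5: x=-5/2 → posterior Normal(35/54, 11/27)
obs 6: x=1 → posterior Normal(45/64, 11/32)
obs 7: x=4 → posterior Normal(85/74, 11/37)
obs 8: x=1 → posterior Normal(95/84, 11/42)
obs 9: x=4 → posterior Normal(135/94, 11/47)
obs 10: x=2 → posterior Normal(155/104, 11/52)
obs 11: x=-1/4 → posterior Normal(305/228, 11/57)

k = 3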